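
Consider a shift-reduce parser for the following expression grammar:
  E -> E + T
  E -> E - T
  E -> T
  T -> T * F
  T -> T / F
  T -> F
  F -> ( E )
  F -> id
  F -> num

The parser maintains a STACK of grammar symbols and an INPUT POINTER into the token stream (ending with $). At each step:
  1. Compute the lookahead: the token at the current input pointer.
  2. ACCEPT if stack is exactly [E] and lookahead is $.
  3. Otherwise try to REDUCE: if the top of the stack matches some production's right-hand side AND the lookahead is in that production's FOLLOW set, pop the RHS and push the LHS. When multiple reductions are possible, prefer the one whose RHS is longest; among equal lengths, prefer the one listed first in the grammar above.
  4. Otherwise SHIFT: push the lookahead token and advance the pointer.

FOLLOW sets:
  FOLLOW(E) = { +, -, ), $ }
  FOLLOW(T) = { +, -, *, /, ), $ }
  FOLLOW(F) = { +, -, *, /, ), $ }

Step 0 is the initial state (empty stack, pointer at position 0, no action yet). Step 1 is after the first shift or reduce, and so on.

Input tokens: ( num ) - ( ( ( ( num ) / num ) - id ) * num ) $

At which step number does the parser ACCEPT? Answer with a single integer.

Step 1: shift (. Stack=[(] ptr=1 lookahead=num remaining=[num ) - ( ( ( ( num ) / num ) - id ) * num ) $]
Step 2: shift num. Stack=[( num] ptr=2 lookahead=) remaining=[) - ( ( ( ( num ) / num ) - id ) * num ) $]
Step 3: reduce F->num. Stack=[( F] ptr=2 lookahead=) remaining=[) - ( ( ( ( num ) / num ) - id ) * num ) $]
Step 4: reduce T->F. Stack=[( T] ptr=2 lookahead=) remaining=[) - ( ( ( ( num ) / num ) - id ) * num ) $]
Step 5: reduce E->T. Stack=[( E] ptr=2 lookahead=) remaining=[) - ( ( ( ( num ) / num ) - id ) * num ) $]
Step 6: shift ). Stack=[( E )] ptr=3 lookahead=- remaining=[- ( ( ( ( num ) / num ) - id ) * num ) $]
Step 7: reduce F->( E ). Stack=[F] ptr=3 lookahead=- remaining=[- ( ( ( ( num ) / num ) - id ) * num ) $]
Step 8: reduce T->F. Stack=[T] ptr=3 lookahead=- remaining=[- ( ( ( ( num ) / num ) - id ) * num ) $]
Step 9: reduce E->T. Stack=[E] ptr=3 lookahead=- remaining=[- ( ( ( ( num ) / num ) - id ) * num ) $]
Step 10: shift -. Stack=[E -] ptr=4 lookahead=( remaining=[( ( ( ( num ) / num ) - id ) * num ) $]
Step 11: shift (. Stack=[E - (] ptr=5 lookahead=( remaining=[( ( ( num ) / num ) - id ) * num ) $]
Step 12: shift (. Stack=[E - ( (] ptr=6 lookahead=( remaining=[( ( num ) / num ) - id ) * num ) $]
Step 13: shift (. Stack=[E - ( ( (] ptr=7 lookahead=( remaining=[( num ) / num ) - id ) * num ) $]
Step 14: shift (. Stack=[E - ( ( ( (] ptr=8 lookahead=num remaining=[num ) / num ) - id ) * num ) $]
Step 15: shift num. Stack=[E - ( ( ( ( num] ptr=9 lookahead=) remaining=[) / num ) - id ) * num ) $]
Step 16: reduce F->num. Stack=[E - ( ( ( ( F] ptr=9 lookahead=) remaining=[) / num ) - id ) * num ) $]
Step 17: reduce T->F. Stack=[E - ( ( ( ( T] ptr=9 lookahead=) remaining=[) / num ) - id ) * num ) $]
Step 18: reduce E->T. Stack=[E - ( ( ( ( E] ptr=9 lookahead=) remaining=[) / num ) - id ) * num ) $]
Step 19: shift ). Stack=[E - ( ( ( ( E )] ptr=10 lookahead=/ remaining=[/ num ) - id ) * num ) $]
Step 20: reduce F->( E ). Stack=[E - ( ( ( F] ptr=10 lookahead=/ remaining=[/ num ) - id ) * num ) $]
Step 21: reduce T->F. Stack=[E - ( ( ( T] ptr=10 lookahead=/ remaining=[/ num ) - id ) * num ) $]
Step 22: shift /. Stack=[E - ( ( ( T /] ptr=11 lookahead=num remaining=[num ) - id ) * num ) $]
Step 23: shift num. Stack=[E - ( ( ( T / num] ptr=12 lookahead=) remaining=[) - id ) * num ) $]
Step 24: reduce F->num. Stack=[E - ( ( ( T / F] ptr=12 lookahead=) remaining=[) - id ) * num ) $]
Step 25: reduce T->T / F. Stack=[E - ( ( ( T] ptr=12 lookahead=) remaining=[) - id ) * num ) $]
Step 26: reduce E->T. Stack=[E - ( ( ( E] ptr=12 lookahead=) remaining=[) - id ) * num ) $]
Step 27: shift ). Stack=[E - ( ( ( E )] ptr=13 lookahead=- remaining=[- id ) * num ) $]
Step 28: reduce F->( E ). Stack=[E - ( ( F] ptr=13 lookahead=- remaining=[- id ) * num ) $]
Step 29: reduce T->F. Stack=[E - ( ( T] ptr=13 lookahead=- remaining=[- id ) * num ) $]
Step 30: reduce E->T. Stack=[E - ( ( E] ptr=13 lookahead=- remaining=[- id ) * num ) $]
Step 31: shift -. Stack=[E - ( ( E -] ptr=14 lookahead=id remaining=[id ) * num ) $]
Step 32: shift id. Stack=[E - ( ( E - id] ptr=15 lookahead=) remaining=[) * num ) $]
Step 33: reduce F->id. Stack=[E - ( ( E - F] ptr=15 lookahead=) remaining=[) * num ) $]
Step 34: reduce T->F. Stack=[E - ( ( E - T] ptr=15 lookahead=) remaining=[) * num ) $]
Step 35: reduce E->E - T. Stack=[E - ( ( E] ptr=15 lookahead=) remaining=[) * num ) $]
Step 36: shift ). Stack=[E - ( ( E )] ptr=16 lookahead=* remaining=[* num ) $]
Step 37: reduce F->( E ). Stack=[E - ( F] ptr=16 lookahead=* remaining=[* num ) $]
Step 38: reduce T->F. Stack=[E - ( T] ptr=16 lookahead=* remaining=[* num ) $]
Step 39: shift *. Stack=[E - ( T *] ptr=17 lookahead=num remaining=[num ) $]
Step 40: shift num. Stack=[E - ( T * num] ptr=18 lookahead=) remaining=[) $]
Step 41: reduce F->num. Stack=[E - ( T * F] ptr=18 lookahead=) remaining=[) $]
Step 42: reduce T->T * F. Stack=[E - ( T] ptr=18 lookahead=) remaining=[) $]
Step 43: reduce E->T. Stack=[E - ( E] ptr=18 lookahead=) remaining=[) $]
Step 44: shift ). Stack=[E - ( E )] ptr=19 lookahead=$ remaining=[$]
Step 45: reduce F->( E ). Stack=[E - F] ptr=19 lookahead=$ remaining=[$]
Step 46: reduce T->F. Stack=[E - T] ptr=19 lookahead=$ remaining=[$]
Step 47: reduce E->E - T. Stack=[E] ptr=19 lookahead=$ remaining=[$]
Step 48: accept. Stack=[E] ptr=19 lookahead=$ remaining=[$]

Answer: 48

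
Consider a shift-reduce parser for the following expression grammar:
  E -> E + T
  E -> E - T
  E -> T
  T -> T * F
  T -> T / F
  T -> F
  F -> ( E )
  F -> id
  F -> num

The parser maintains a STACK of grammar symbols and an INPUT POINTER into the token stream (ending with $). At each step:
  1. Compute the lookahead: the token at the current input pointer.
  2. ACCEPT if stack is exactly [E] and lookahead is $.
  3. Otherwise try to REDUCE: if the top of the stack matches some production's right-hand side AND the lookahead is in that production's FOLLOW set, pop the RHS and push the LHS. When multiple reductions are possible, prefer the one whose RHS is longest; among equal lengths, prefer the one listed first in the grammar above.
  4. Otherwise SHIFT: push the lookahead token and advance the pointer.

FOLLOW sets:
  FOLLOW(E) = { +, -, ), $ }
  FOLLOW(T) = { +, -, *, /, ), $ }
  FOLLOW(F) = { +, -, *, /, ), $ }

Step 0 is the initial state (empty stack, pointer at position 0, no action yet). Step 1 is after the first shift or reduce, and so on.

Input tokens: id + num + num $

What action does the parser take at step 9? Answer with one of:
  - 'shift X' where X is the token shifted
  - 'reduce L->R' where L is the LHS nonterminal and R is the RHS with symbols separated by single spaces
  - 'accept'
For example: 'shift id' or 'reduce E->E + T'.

Step 1: shift id. Stack=[id] ptr=1 lookahead=+ remaining=[+ num + num $]
Step 2: reduce F->id. Stack=[F] ptr=1 lookahead=+ remaining=[+ num + num $]
Step 3: reduce T->F. Stack=[T] ptr=1 lookahead=+ remaining=[+ num + num $]
Step 4: reduce E->T. Stack=[E] ptr=1 lookahead=+ remaining=[+ num + num $]
Step 5: shift +. Stack=[E +] ptr=2 lookahead=num remaining=[num + num $]
Step 6: shift num. Stack=[E + num] ptr=3 lookahead=+ remaining=[+ num $]
Step 7: reduce F->num. Stack=[E + F] ptr=3 lookahead=+ remaining=[+ num $]
Step 8: reduce T->F. Stack=[E + T] ptr=3 lookahead=+ remaining=[+ num $]
Step 9: reduce E->E + T. Stack=[E] ptr=3 lookahead=+ remaining=[+ num $]

Answer: reduce E->E + T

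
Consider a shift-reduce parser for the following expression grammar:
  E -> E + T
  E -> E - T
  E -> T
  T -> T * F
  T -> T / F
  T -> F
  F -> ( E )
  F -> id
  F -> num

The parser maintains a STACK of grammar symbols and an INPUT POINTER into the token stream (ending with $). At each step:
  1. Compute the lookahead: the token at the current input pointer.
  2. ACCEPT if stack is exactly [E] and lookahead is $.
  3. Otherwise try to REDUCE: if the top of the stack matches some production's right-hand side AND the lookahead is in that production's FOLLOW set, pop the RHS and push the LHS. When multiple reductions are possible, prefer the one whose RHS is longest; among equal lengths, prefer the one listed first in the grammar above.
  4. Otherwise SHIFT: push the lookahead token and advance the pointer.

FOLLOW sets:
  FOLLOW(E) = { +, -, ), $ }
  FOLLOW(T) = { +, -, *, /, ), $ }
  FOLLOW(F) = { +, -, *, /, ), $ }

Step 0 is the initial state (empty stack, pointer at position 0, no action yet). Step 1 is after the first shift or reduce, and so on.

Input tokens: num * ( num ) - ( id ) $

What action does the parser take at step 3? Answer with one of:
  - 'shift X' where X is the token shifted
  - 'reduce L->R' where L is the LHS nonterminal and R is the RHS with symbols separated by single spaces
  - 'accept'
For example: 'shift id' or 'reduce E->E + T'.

Answer: reduce T->F

Derivation:
Step 1: shift num. Stack=[num] ptr=1 lookahead=* remaining=[* ( num ) - ( id ) $]
Step 2: reduce F->num. Stack=[F] ptr=1 lookahead=* remaining=[* ( num ) - ( id ) $]
Step 3: reduce T->F. Stack=[T] ptr=1 lookahead=* remaining=[* ( num ) - ( id ) $]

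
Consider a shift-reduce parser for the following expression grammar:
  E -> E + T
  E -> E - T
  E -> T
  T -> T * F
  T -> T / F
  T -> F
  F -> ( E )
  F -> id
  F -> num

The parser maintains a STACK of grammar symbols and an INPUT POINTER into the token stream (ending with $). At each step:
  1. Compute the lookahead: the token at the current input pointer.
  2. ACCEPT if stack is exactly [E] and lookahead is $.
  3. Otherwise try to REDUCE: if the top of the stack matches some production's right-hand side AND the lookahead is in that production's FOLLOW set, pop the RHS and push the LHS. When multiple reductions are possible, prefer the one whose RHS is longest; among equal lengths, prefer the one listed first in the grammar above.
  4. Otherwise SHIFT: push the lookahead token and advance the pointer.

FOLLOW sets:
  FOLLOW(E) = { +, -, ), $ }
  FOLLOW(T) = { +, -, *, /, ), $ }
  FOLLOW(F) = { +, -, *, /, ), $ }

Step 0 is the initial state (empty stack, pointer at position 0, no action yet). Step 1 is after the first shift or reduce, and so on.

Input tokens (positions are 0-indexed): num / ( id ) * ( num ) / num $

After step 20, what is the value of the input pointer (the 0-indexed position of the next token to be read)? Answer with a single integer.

Answer: 9

Derivation:
Step 1: shift num. Stack=[num] ptr=1 lookahead=/ remaining=[/ ( id ) * ( num ) / num $]
Step 2: reduce F->num. Stack=[F] ptr=1 lookahead=/ remaining=[/ ( id ) * ( num ) / num $]
Step 3: reduce T->F. Stack=[T] ptr=1 lookahead=/ remaining=[/ ( id ) * ( num ) / num $]
Step 4: shift /. Stack=[T /] ptr=2 lookahead=( remaining=[( id ) * ( num ) / num $]
Step 5: shift (. Stack=[T / (] ptr=3 lookahead=id remaining=[id ) * ( num ) / num $]
Step 6: shift id. Stack=[T / ( id] ptr=4 lookahead=) remaining=[) * ( num ) / num $]
Step 7: reduce F->id. Stack=[T / ( F] ptr=4 lookahead=) remaining=[) * ( num ) / num $]
Step 8: reduce T->F. Stack=[T / ( T] ptr=4 lookahead=) remaining=[) * ( num ) / num $]
Step 9: reduce E->T. Stack=[T / ( E] ptr=4 lookahead=) remaining=[) * ( num ) / num $]
Step 10: shift ). Stack=[T / ( E )] ptr=5 lookahead=* remaining=[* ( num ) / num $]
Step 11: reduce F->( E ). Stack=[T / F] ptr=5 lookahead=* remaining=[* ( num ) / num $]
Step 12: reduce T->T / F. Stack=[T] ptr=5 lookahead=* remaining=[* ( num ) / num $]
Step 13: shift *. Stack=[T *] ptr=6 lookahead=( remaining=[( num ) / num $]
Step 14: shift (. Stack=[T * (] ptr=7 lookahead=num remaining=[num ) / num $]
Step 15: shift num. Stack=[T * ( num] ptr=8 lookahead=) remaining=[) / num $]
Step 16: reduce F->num. Stack=[T * ( F] ptr=8 lookahead=) remaining=[) / num $]
Step 17: reduce T->F. Stack=[T * ( T] ptr=8 lookahead=) remaining=[) / num $]
Step 18: reduce E->T. Stack=[T * ( E] ptr=8 lookahead=) remaining=[) / num $]
Step 19: shift ). Stack=[T * ( E )] ptr=9 lookahead=/ remaining=[/ num $]
Step 20: reduce F->( E ). Stack=[T * F] ptr=9 lookahead=/ remaining=[/ num $]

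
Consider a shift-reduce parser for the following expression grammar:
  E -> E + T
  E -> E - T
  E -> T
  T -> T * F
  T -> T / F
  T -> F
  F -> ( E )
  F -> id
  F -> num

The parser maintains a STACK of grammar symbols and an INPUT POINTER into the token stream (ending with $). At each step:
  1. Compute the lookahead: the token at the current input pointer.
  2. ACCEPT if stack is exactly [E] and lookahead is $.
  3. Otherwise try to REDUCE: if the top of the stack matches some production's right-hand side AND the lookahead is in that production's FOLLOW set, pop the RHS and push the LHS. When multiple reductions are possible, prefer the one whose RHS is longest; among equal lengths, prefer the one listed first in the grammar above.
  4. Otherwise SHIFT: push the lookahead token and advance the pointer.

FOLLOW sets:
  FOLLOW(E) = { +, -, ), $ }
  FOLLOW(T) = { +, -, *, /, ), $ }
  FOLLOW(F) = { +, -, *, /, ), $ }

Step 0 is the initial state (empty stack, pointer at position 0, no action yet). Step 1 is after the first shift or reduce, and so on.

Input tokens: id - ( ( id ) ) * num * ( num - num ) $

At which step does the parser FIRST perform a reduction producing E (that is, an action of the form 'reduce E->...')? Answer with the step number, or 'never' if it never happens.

Step 1: shift id. Stack=[id] ptr=1 lookahead=- remaining=[- ( ( id ) ) * num * ( num - num ) $]
Step 2: reduce F->id. Stack=[F] ptr=1 lookahead=- remaining=[- ( ( id ) ) * num * ( num - num ) $]
Step 3: reduce T->F. Stack=[T] ptr=1 lookahead=- remaining=[- ( ( id ) ) * num * ( num - num ) $]
Step 4: reduce E->T. Stack=[E] ptr=1 lookahead=- remaining=[- ( ( id ) ) * num * ( num - num ) $]

Answer: 4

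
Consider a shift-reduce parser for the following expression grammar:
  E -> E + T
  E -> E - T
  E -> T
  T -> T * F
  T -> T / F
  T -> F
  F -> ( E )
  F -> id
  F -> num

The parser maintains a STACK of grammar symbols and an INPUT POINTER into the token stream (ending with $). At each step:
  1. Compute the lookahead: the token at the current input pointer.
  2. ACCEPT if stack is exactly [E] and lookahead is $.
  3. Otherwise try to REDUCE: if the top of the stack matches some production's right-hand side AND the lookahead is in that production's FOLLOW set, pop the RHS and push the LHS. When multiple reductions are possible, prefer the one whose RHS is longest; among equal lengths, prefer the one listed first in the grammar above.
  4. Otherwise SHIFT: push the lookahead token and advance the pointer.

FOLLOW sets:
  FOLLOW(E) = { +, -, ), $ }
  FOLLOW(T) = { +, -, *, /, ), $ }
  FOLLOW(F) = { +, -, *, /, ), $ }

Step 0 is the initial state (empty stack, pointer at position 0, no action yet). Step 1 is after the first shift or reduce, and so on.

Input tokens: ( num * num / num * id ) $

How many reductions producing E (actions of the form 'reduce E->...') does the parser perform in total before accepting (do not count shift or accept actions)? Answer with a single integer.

Answer: 2

Derivation:
Step 1: shift (. Stack=[(] ptr=1 lookahead=num remaining=[num * num / num * id ) $]
Step 2: shift num. Stack=[( num] ptr=2 lookahead=* remaining=[* num / num * id ) $]
Step 3: reduce F->num. Stack=[( F] ptr=2 lookahead=* remaining=[* num / num * id ) $]
Step 4: reduce T->F. Stack=[( T] ptr=2 lookahead=* remaining=[* num / num * id ) $]
Step 5: shift *. Stack=[( T *] ptr=3 lookahead=num remaining=[num / num * id ) $]
Step 6: shift num. Stack=[( T * num] ptr=4 lookahead=/ remaining=[/ num * id ) $]
Step 7: reduce F->num. Stack=[( T * F] ptr=4 lookahead=/ remaining=[/ num * id ) $]
Step 8: reduce T->T * F. Stack=[( T] ptr=4 lookahead=/ remaining=[/ num * id ) $]
Step 9: shift /. Stack=[( T /] ptr=5 lookahead=num remaining=[num * id ) $]
Step 10: shift num. Stack=[( T / num] ptr=6 lookahead=* remaining=[* id ) $]
Step 11: reduce F->num. Stack=[( T / F] ptr=6 lookahead=* remaining=[* id ) $]
Step 12: reduce T->T / F. Stack=[( T] ptr=6 lookahead=* remaining=[* id ) $]
Step 13: shift *. Stack=[( T *] ptr=7 lookahead=id remaining=[id ) $]
Step 14: shift id. Stack=[( T * id] ptr=8 lookahead=) remaining=[) $]
Step 15: reduce F->id. Stack=[( T * F] ptr=8 lookahead=) remaining=[) $]
Step 16: reduce T->T * F. Stack=[( T] ptr=8 lookahead=) remaining=[) $]
Step 17: reduce E->T. Stack=[( E] ptr=8 lookahead=) remaining=[) $]
Step 18: shift ). Stack=[( E )] ptr=9 lookahead=$ remaining=[$]
Step 19: reduce F->( E ). Stack=[F] ptr=9 lookahead=$ remaining=[$]
Step 20: reduce T->F. Stack=[T] ptr=9 lookahead=$ remaining=[$]
Step 21: reduce E->T. Stack=[E] ptr=9 lookahead=$ remaining=[$]
Step 22: accept. Stack=[E] ptr=9 lookahead=$ remaining=[$]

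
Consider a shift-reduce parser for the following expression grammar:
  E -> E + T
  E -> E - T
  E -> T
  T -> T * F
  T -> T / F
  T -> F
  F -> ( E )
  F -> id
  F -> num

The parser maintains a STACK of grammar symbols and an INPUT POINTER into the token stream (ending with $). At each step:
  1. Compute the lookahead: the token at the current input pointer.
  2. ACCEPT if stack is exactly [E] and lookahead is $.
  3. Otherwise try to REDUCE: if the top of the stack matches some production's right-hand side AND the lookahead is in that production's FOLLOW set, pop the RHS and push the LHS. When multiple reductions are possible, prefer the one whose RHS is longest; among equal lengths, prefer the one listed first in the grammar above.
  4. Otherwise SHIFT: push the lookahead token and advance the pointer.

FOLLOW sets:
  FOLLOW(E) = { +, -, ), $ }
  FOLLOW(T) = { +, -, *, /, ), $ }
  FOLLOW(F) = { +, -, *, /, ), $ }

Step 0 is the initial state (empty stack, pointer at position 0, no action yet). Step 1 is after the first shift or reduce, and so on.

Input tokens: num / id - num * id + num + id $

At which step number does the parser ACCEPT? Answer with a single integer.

Step 1: shift num. Stack=[num] ptr=1 lookahead=/ remaining=[/ id - num * id + num + id $]
Step 2: reduce F->num. Stack=[F] ptr=1 lookahead=/ remaining=[/ id - num * id + num + id $]
Step 3: reduce T->F. Stack=[T] ptr=1 lookahead=/ remaining=[/ id - num * id + num + id $]
Step 4: shift /. Stack=[T /] ptr=2 lookahead=id remaining=[id - num * id + num + id $]
Step 5: shift id. Stack=[T / id] ptr=3 lookahead=- remaining=[- num * id + num + id $]
Step 6: reduce F->id. Stack=[T / F] ptr=3 lookahead=- remaining=[- num * id + num + id $]
Step 7: reduce T->T / F. Stack=[T] ptr=3 lookahead=- remaining=[- num * id + num + id $]
Step 8: reduce E->T. Stack=[E] ptr=3 lookahead=- remaining=[- num * id + num + id $]
Step 9: shift -. Stack=[E -] ptr=4 lookahead=num remaining=[num * id + num + id $]
Step 10: shift num. Stack=[E - num] ptr=5 lookahead=* remaining=[* id + num + id $]
Step 11: reduce F->num. Stack=[E - F] ptr=5 lookahead=* remaining=[* id + num + id $]
Step 12: reduce T->F. Stack=[E - T] ptr=5 lookahead=* remaining=[* id + num + id $]
Step 13: shift *. Stack=[E - T *] ptr=6 lookahead=id remaining=[id + num + id $]
Step 14: shift id. Stack=[E - T * id] ptr=7 lookahead=+ remaining=[+ num + id $]
Step 15: reduce F->id. Stack=[E - T * F] ptr=7 lookahead=+ remaining=[+ num + id $]
Step 16: reduce T->T * F. Stack=[E - T] ptr=7 lookahead=+ remaining=[+ num + id $]
Step 17: reduce E->E - T. Stack=[E] ptr=7 lookahead=+ remaining=[+ num + id $]
Step 18: shift +. Stack=[E +] ptr=8 lookahead=num remaining=[num + id $]
Step 19: shift num. Stack=[E + num] ptr=9 lookahead=+ remaining=[+ id $]
Step 20: reduce F->num. Stack=[E + F] ptr=9 lookahead=+ remaining=[+ id $]
Step 21: reduce T->F. Stack=[E + T] ptr=9 lookahead=+ remaining=[+ id $]
Step 22: reduce E->E + T. Stack=[E] ptr=9 lookahead=+ remaining=[+ id $]
Step 23: shift +. Stack=[E +] ptr=10 lookahead=id remaining=[id $]
Step 24: shift id. Stack=[E + id] ptr=11 lookahead=$ remaining=[$]
Step 25: reduce F->id. Stack=[E + F] ptr=11 lookahead=$ remaining=[$]
Step 26: reduce T->F. Stack=[E + T] ptr=11 lookahead=$ remaining=[$]
Step 27: reduce E->E + T. Stack=[E] ptr=11 lookahead=$ remaining=[$]
Step 28: accept. Stack=[E] ptr=11 lookahead=$ remaining=[$]

Answer: 28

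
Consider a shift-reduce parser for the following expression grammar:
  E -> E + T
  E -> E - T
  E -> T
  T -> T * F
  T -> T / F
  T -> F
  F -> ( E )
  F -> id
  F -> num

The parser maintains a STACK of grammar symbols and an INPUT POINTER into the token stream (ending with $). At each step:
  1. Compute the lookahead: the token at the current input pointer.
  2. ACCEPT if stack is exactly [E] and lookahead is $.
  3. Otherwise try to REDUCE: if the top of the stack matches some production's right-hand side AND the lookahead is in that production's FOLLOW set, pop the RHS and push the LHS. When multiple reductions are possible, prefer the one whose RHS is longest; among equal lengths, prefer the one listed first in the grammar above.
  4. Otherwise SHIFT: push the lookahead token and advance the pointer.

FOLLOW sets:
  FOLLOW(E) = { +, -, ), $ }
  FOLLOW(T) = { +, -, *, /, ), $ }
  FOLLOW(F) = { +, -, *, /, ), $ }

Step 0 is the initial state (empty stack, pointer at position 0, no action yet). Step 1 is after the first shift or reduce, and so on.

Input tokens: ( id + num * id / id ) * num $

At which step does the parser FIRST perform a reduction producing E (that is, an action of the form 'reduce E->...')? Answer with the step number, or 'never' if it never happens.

Answer: 5

Derivation:
Step 1: shift (. Stack=[(] ptr=1 lookahead=id remaining=[id + num * id / id ) * num $]
Step 2: shift id. Stack=[( id] ptr=2 lookahead=+ remaining=[+ num * id / id ) * num $]
Step 3: reduce F->id. Stack=[( F] ptr=2 lookahead=+ remaining=[+ num * id / id ) * num $]
Step 4: reduce T->F. Stack=[( T] ptr=2 lookahead=+ remaining=[+ num * id / id ) * num $]
Step 5: reduce E->T. Stack=[( E] ptr=2 lookahead=+ remaining=[+ num * id / id ) * num $]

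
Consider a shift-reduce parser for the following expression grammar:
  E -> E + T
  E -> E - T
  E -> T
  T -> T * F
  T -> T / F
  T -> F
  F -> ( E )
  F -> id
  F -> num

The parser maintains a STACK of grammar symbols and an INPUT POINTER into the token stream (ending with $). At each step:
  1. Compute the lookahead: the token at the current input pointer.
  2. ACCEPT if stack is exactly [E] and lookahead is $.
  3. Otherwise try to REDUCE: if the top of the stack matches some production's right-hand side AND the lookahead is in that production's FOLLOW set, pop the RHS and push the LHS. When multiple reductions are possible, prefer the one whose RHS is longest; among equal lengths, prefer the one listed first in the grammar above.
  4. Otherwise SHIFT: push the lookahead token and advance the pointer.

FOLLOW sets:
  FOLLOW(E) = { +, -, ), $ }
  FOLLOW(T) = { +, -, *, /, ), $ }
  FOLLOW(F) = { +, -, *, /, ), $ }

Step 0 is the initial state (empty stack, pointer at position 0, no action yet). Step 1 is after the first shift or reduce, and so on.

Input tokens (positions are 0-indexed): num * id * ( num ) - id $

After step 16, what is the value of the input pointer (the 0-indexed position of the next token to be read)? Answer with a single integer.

Answer: 7

Derivation:
Step 1: shift num. Stack=[num] ptr=1 lookahead=* remaining=[* id * ( num ) - id $]
Step 2: reduce F->num. Stack=[F] ptr=1 lookahead=* remaining=[* id * ( num ) - id $]
Step 3: reduce T->F. Stack=[T] ptr=1 lookahead=* remaining=[* id * ( num ) - id $]
Step 4: shift *. Stack=[T *] ptr=2 lookahead=id remaining=[id * ( num ) - id $]
Step 5: shift id. Stack=[T * id] ptr=3 lookahead=* remaining=[* ( num ) - id $]
Step 6: reduce F->id. Stack=[T * F] ptr=3 lookahead=* remaining=[* ( num ) - id $]
Step 7: reduce T->T * F. Stack=[T] ptr=3 lookahead=* remaining=[* ( num ) - id $]
Step 8: shift *. Stack=[T *] ptr=4 lookahead=( remaining=[( num ) - id $]
Step 9: shift (. Stack=[T * (] ptr=5 lookahead=num remaining=[num ) - id $]
Step 10: shift num. Stack=[T * ( num] ptr=6 lookahead=) remaining=[) - id $]
Step 11: reduce F->num. Stack=[T * ( F] ptr=6 lookahead=) remaining=[) - id $]
Step 12: reduce T->F. Stack=[T * ( T] ptr=6 lookahead=) remaining=[) - id $]
Step 13: reduce E->T. Stack=[T * ( E] ptr=6 lookahead=) remaining=[) - id $]
Step 14: shift ). Stack=[T * ( E )] ptr=7 lookahead=- remaining=[- id $]
Step 15: reduce F->( E ). Stack=[T * F] ptr=7 lookahead=- remaining=[- id $]
Step 16: reduce T->T * F. Stack=[T] ptr=7 lookahead=- remaining=[- id $]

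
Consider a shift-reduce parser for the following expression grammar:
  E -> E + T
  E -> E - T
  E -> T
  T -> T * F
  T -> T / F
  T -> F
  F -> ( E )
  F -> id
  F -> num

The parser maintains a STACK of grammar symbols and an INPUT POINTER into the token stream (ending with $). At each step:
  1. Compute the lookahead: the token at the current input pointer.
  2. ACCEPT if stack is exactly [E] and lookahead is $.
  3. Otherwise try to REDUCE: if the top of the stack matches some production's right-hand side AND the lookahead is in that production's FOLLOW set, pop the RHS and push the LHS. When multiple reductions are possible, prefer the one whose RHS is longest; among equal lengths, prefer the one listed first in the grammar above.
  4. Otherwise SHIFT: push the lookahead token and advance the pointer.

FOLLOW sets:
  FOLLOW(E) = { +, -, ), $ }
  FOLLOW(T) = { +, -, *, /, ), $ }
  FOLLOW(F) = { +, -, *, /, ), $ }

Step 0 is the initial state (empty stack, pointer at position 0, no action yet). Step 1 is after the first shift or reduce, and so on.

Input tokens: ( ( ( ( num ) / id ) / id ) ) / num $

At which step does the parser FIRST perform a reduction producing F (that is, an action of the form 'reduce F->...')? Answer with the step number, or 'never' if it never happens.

Step 1: shift (. Stack=[(] ptr=1 lookahead=( remaining=[( ( ( num ) / id ) / id ) ) / num $]
Step 2: shift (. Stack=[( (] ptr=2 lookahead=( remaining=[( ( num ) / id ) / id ) ) / num $]
Step 3: shift (. Stack=[( ( (] ptr=3 lookahead=( remaining=[( num ) / id ) / id ) ) / num $]
Step 4: shift (. Stack=[( ( ( (] ptr=4 lookahead=num remaining=[num ) / id ) / id ) ) / num $]
Step 5: shift num. Stack=[( ( ( ( num] ptr=5 lookahead=) remaining=[) / id ) / id ) ) / num $]
Step 6: reduce F->num. Stack=[( ( ( ( F] ptr=5 lookahead=) remaining=[) / id ) / id ) ) / num $]

Answer: 6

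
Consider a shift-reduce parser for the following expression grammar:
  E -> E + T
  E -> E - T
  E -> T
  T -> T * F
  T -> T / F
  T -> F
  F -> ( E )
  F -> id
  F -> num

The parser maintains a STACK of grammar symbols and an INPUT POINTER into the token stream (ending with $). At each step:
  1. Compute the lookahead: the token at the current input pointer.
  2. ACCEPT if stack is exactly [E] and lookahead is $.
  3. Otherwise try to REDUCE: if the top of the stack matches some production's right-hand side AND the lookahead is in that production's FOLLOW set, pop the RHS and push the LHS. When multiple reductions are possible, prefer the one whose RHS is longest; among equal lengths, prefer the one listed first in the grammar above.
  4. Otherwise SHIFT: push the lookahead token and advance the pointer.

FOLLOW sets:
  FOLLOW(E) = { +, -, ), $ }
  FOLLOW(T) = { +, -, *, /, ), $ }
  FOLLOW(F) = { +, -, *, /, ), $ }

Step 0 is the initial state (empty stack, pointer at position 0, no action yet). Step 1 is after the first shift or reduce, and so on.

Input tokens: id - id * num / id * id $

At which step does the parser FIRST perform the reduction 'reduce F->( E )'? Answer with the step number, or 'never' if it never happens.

Answer: never

Derivation:
Step 1: shift id. Stack=[id] ptr=1 lookahead=- remaining=[- id * num / id * id $]
Step 2: reduce F->id. Stack=[F] ptr=1 lookahead=- remaining=[- id * num / id * id $]
Step 3: reduce T->F. Stack=[T] ptr=1 lookahead=- remaining=[- id * num / id * id $]
Step 4: reduce E->T. Stack=[E] ptr=1 lookahead=- remaining=[- id * num / id * id $]
Step 5: shift -. Stack=[E -] ptr=2 lookahead=id remaining=[id * num / id * id $]
Step 6: shift id. Stack=[E - id] ptr=3 lookahead=* remaining=[* num / id * id $]
Step 7: reduce F->id. Stack=[E - F] ptr=3 lookahead=* remaining=[* num / id * id $]
Step 8: reduce T->F. Stack=[E - T] ptr=3 lookahead=* remaining=[* num / id * id $]
Step 9: shift *. Stack=[E - T *] ptr=4 lookahead=num remaining=[num / id * id $]
Step 10: shift num. Stack=[E - T * num] ptr=5 lookahead=/ remaining=[/ id * id $]
Step 11: reduce F->num. Stack=[E - T * F] ptr=5 lookahead=/ remaining=[/ id * id $]
Step 12: reduce T->T * F. Stack=[E - T] ptr=5 lookahead=/ remaining=[/ id * id $]
Step 13: shift /. Stack=[E - T /] ptr=6 lookahead=id remaining=[id * id $]
Step 14: shift id. Stack=[E - T / id] ptr=7 lookahead=* remaining=[* id $]
Step 15: reduce F->id. Stack=[E - T / F] ptr=7 lookahead=* remaining=[* id $]
Step 16: reduce T->T / F. Stack=[E - T] ptr=7 lookahead=* remaining=[* id $]
Step 17: shift *. Stack=[E - T *] ptr=8 lookahead=id remaining=[id $]
Step 18: shift id. Stack=[E - T * id] ptr=9 lookahead=$ remaining=[$]
Step 19: reduce F->id. Stack=[E - T * F] ptr=9 lookahead=$ remaining=[$]
Step 20: reduce T->T * F. Stack=[E - T] ptr=9 lookahead=$ remaining=[$]
Step 21: reduce E->E - T. Stack=[E] ptr=9 lookahead=$ remaining=[$]
Step 22: accept. Stack=[E] ptr=9 lookahead=$ remaining=[$]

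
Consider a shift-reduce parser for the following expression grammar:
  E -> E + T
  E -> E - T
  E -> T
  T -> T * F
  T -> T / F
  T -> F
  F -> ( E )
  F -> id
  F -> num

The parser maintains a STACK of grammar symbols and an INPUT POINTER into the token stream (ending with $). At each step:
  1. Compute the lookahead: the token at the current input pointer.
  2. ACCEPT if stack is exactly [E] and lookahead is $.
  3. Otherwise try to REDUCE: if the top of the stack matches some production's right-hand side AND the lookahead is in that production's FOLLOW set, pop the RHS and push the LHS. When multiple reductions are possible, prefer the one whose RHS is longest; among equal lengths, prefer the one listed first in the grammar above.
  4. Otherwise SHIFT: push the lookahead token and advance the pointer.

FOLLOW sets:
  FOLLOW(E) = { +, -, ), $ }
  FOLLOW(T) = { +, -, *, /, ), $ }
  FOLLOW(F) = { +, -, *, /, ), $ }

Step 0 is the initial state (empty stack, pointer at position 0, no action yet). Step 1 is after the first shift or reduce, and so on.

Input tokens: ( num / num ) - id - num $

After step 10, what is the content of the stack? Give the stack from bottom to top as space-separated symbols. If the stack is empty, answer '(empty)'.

Step 1: shift (. Stack=[(] ptr=1 lookahead=num remaining=[num / num ) - id - num $]
Step 2: shift num. Stack=[( num] ptr=2 lookahead=/ remaining=[/ num ) - id - num $]
Step 3: reduce F->num. Stack=[( F] ptr=2 lookahead=/ remaining=[/ num ) - id - num $]
Step 4: reduce T->F. Stack=[( T] ptr=2 lookahead=/ remaining=[/ num ) - id - num $]
Step 5: shift /. Stack=[( T /] ptr=3 lookahead=num remaining=[num ) - id - num $]
Step 6: shift num. Stack=[( T / num] ptr=4 lookahead=) remaining=[) - id - num $]
Step 7: reduce F->num. Stack=[( T / F] ptr=4 lookahead=) remaining=[) - id - num $]
Step 8: reduce T->T / F. Stack=[( T] ptr=4 lookahead=) remaining=[) - id - num $]
Step 9: reduce E->T. Stack=[( E] ptr=4 lookahead=) remaining=[) - id - num $]
Step 10: shift ). Stack=[( E )] ptr=5 lookahead=- remaining=[- id - num $]

Answer: ( E )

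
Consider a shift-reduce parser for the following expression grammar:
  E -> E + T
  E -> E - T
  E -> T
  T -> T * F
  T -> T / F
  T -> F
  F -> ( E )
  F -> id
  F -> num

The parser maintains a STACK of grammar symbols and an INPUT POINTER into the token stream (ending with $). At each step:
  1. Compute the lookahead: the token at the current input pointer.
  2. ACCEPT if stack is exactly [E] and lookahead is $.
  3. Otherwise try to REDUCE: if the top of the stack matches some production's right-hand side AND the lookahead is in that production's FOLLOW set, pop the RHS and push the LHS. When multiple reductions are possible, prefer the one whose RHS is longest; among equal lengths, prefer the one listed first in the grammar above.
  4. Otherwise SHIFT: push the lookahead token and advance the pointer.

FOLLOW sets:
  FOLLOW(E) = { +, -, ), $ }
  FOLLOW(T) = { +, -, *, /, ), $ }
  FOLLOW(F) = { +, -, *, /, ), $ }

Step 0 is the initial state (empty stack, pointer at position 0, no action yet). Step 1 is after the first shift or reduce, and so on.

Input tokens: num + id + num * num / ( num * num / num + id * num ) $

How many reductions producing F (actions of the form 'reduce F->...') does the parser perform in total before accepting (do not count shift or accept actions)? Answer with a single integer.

Step 1: shift num. Stack=[num] ptr=1 lookahead=+ remaining=[+ id + num * num / ( num * num / num + id * num ) $]
Step 2: reduce F->num. Stack=[F] ptr=1 lookahead=+ remaining=[+ id + num * num / ( num * num / num + id * num ) $]
Step 3: reduce T->F. Stack=[T] ptr=1 lookahead=+ remaining=[+ id + num * num / ( num * num / num + id * num ) $]
Step 4: reduce E->T. Stack=[E] ptr=1 lookahead=+ remaining=[+ id + num * num / ( num * num / num + id * num ) $]
Step 5: shift +. Stack=[E +] ptr=2 lookahead=id remaining=[id + num * num / ( num * num / num + id * num ) $]
Step 6: shift id. Stack=[E + id] ptr=3 lookahead=+ remaining=[+ num * num / ( num * num / num + id * num ) $]
Step 7: reduce F->id. Stack=[E + F] ptr=3 lookahead=+ remaining=[+ num * num / ( num * num / num + id * num ) $]
Step 8: reduce T->F. Stack=[E + T] ptr=3 lookahead=+ remaining=[+ num * num / ( num * num / num + id * num ) $]
Step 9: reduce E->E + T. Stack=[E] ptr=3 lookahead=+ remaining=[+ num * num / ( num * num / num + id * num ) $]
Step 10: shift +. Stack=[E +] ptr=4 lookahead=num remaining=[num * num / ( num * num / num + id * num ) $]
Step 11: shift num. Stack=[E + num] ptr=5 lookahead=* remaining=[* num / ( num * num / num + id * num ) $]
Step 12: reduce F->num. Stack=[E + F] ptr=5 lookahead=* remaining=[* num / ( num * num / num + id * num ) $]
Step 13: reduce T->F. Stack=[E + T] ptr=5 lookahead=* remaining=[* num / ( num * num / num + id * num ) $]
Step 14: shift *. Stack=[E + T *] ptr=6 lookahead=num remaining=[num / ( num * num / num + id * num ) $]
Step 15: shift num. Stack=[E + T * num] ptr=7 lookahead=/ remaining=[/ ( num * num / num + id * num ) $]
Step 16: reduce F->num. Stack=[E + T * F] ptr=7 lookahead=/ remaining=[/ ( num * num / num + id * num ) $]
Step 17: reduce T->T * F. Stack=[E + T] ptr=7 lookahead=/ remaining=[/ ( num * num / num + id * num ) $]
Step 18: shift /. Stack=[E + T /] ptr=8 lookahead=( remaining=[( num * num / num + id * num ) $]
Step 19: shift (. Stack=[E + T / (] ptr=9 lookahead=num remaining=[num * num / num + id * num ) $]
Step 20: shift num. Stack=[E + T / ( num] ptr=10 lookahead=* remaining=[* num / num + id * num ) $]
Step 21: reduce F->num. Stack=[E + T / ( F] ptr=10 lookahead=* remaining=[* num / num + id * num ) $]
Step 22: reduce T->F. Stack=[E + T / ( T] ptr=10 lookahead=* remaining=[* num / num + id * num ) $]
Step 23: shift *. Stack=[E + T / ( T *] ptr=11 lookahead=num remaining=[num / num + id * num ) $]
Step 24: shift num. Stack=[E + T / ( T * num] ptr=12 lookahead=/ remaining=[/ num + id * num ) $]
Step 25: reduce F->num. Stack=[E + T / ( T * F] ptr=12 lookahead=/ remaining=[/ num + id * num ) $]
Step 26: reduce T->T * F. Stack=[E + T / ( T] ptr=12 lookahead=/ remaining=[/ num + id * num ) $]
Step 27: shift /. Stack=[E + T / ( T /] ptr=13 lookahead=num remaining=[num + id * num ) $]
Step 28: shift num. Stack=[E + T / ( T / num] ptr=14 lookahead=+ remaining=[+ id * num ) $]
Step 29: reduce F->num. Stack=[E + T / ( T / F] ptr=14 lookahead=+ remaining=[+ id * num ) $]
Step 30: reduce T->T / F. Stack=[E + T / ( T] ptr=14 lookahead=+ remaining=[+ id * num ) $]
Step 31: reduce E->T. Stack=[E + T / ( E] ptr=14 lookahead=+ remaining=[+ id * num ) $]
Step 32: shift +. Stack=[E + T / ( E +] ptr=15 lookahead=id remaining=[id * num ) $]
Step 33: shift id. Stack=[E + T / ( E + id] ptr=16 lookahead=* remaining=[* num ) $]
Step 34: reduce F->id. Stack=[E + T / ( E + F] ptr=16 lookahead=* remaining=[* num ) $]
Step 35: reduce T->F. Stack=[E + T / ( E + T] ptr=16 lookahead=* remaining=[* num ) $]
Step 36: shift *. Stack=[E + T / ( E + T *] ptr=17 lookahead=num remaining=[num ) $]
Step 37: shift num. Stack=[E + T / ( E + T * num] ptr=18 lookahead=) remaining=[) $]
Step 38: reduce F->num. Stack=[E + T / ( E + T * F] ptr=18 lookahead=) remaining=[) $]
Step 39: reduce T->T * F. Stack=[E + T / ( E + T] ptr=18 lookahead=) remaining=[) $]
Step 40: reduce E->E + T. Stack=[E + T / ( E] ptr=18 lookahead=) remaining=[) $]
Step 41: shift ). Stack=[E + T / ( E )] ptr=19 lookahead=$ remaining=[$]
Step 42: reduce F->( E ). Stack=[E + T / F] ptr=19 lookahead=$ remaining=[$]
Step 43: reduce T->T / F. Stack=[E + T] ptr=19 lookahead=$ remaining=[$]
Step 44: reduce E->E + T. Stack=[E] ptr=19 lookahead=$ remaining=[$]
Step 45: accept. Stack=[E] ptr=19 lookahead=$ remaining=[$]

Answer: 10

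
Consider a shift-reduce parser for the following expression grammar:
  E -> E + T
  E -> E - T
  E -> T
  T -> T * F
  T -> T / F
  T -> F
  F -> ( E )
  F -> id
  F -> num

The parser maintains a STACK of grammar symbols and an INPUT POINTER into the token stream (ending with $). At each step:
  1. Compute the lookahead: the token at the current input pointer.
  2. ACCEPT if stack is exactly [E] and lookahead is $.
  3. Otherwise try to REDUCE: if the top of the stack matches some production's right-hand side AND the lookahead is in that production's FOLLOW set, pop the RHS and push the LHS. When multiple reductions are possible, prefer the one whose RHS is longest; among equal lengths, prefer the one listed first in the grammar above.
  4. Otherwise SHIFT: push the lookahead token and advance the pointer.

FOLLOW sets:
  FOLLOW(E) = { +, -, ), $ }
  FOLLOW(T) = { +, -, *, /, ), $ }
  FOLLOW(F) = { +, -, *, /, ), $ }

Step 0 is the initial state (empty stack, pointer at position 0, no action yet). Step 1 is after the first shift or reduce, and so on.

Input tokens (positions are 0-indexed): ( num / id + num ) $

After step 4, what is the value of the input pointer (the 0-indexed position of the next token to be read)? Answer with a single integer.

Step 1: shift (. Stack=[(] ptr=1 lookahead=num remaining=[num / id + num ) $]
Step 2: shift num. Stack=[( num] ptr=2 lookahead=/ remaining=[/ id + num ) $]
Step 3: reduce F->num. Stack=[( F] ptr=2 lookahead=/ remaining=[/ id + num ) $]
Step 4: reduce T->F. Stack=[( T] ptr=2 lookahead=/ remaining=[/ id + num ) $]

Answer: 2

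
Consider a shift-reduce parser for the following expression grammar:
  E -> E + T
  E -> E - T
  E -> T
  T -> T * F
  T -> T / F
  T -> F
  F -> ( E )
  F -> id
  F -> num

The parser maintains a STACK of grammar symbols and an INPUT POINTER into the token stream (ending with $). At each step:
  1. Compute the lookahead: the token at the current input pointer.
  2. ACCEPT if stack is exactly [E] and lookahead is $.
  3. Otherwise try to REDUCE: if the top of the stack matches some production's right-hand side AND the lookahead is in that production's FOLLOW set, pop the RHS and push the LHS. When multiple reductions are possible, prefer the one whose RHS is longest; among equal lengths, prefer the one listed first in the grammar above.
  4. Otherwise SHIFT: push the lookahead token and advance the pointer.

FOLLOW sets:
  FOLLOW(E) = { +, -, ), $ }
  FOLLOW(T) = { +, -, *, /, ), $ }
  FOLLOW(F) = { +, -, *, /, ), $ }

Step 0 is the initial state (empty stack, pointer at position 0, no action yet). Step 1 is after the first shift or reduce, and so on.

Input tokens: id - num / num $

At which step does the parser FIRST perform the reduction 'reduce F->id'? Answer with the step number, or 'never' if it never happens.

Answer: 2

Derivation:
Step 1: shift id. Stack=[id] ptr=1 lookahead=- remaining=[- num / num $]
Step 2: reduce F->id. Stack=[F] ptr=1 lookahead=- remaining=[- num / num $]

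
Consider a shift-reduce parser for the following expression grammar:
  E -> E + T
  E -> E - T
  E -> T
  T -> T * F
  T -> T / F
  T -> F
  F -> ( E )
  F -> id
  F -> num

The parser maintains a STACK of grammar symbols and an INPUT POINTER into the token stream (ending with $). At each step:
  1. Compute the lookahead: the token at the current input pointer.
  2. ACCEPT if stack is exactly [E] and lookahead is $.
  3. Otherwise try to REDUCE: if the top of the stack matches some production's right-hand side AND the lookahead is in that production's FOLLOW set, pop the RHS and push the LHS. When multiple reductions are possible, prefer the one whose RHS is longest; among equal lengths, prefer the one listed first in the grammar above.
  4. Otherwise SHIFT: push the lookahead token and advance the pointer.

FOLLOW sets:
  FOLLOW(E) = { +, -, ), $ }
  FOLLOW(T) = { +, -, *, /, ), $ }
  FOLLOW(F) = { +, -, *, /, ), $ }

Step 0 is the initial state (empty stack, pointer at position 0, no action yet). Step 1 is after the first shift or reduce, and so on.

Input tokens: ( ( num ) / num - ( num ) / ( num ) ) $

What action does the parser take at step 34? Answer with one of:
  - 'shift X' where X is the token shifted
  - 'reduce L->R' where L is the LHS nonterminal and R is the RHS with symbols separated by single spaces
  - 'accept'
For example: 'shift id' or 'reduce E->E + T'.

Step 1: shift (. Stack=[(] ptr=1 lookahead=( remaining=[( num ) / num - ( num ) / ( num ) ) $]
Step 2: shift (. Stack=[( (] ptr=2 lookahead=num remaining=[num ) / num - ( num ) / ( num ) ) $]
Step 3: shift num. Stack=[( ( num] ptr=3 lookahead=) remaining=[) / num - ( num ) / ( num ) ) $]
Step 4: reduce F->num. Stack=[( ( F] ptr=3 lookahead=) remaining=[) / num - ( num ) / ( num ) ) $]
Step 5: reduce T->F. Stack=[( ( T] ptr=3 lookahead=) remaining=[) / num - ( num ) / ( num ) ) $]
Step 6: reduce E->T. Stack=[( ( E] ptr=3 lookahead=) remaining=[) / num - ( num ) / ( num ) ) $]
Step 7: shift ). Stack=[( ( E )] ptr=4 lookahead=/ remaining=[/ num - ( num ) / ( num ) ) $]
Step 8: reduce F->( E ). Stack=[( F] ptr=4 lookahead=/ remaining=[/ num - ( num ) / ( num ) ) $]
Step 9: reduce T->F. Stack=[( T] ptr=4 lookahead=/ remaining=[/ num - ( num ) / ( num ) ) $]
Step 10: shift /. Stack=[( T /] ptr=5 lookahead=num remaining=[num - ( num ) / ( num ) ) $]
Step 11: shift num. Stack=[( T / num] ptr=6 lookahead=- remaining=[- ( num ) / ( num ) ) $]
Step 12: reduce F->num. Stack=[( T / F] ptr=6 lookahead=- remaining=[- ( num ) / ( num ) ) $]
Step 13: reduce T->T / F. Stack=[( T] ptr=6 lookahead=- remaining=[- ( num ) / ( num ) ) $]
Step 14: reduce E->T. Stack=[( E] ptr=6 lookahead=- remaining=[- ( num ) / ( num ) ) $]
Step 15: shift -. Stack=[( E -] ptr=7 lookahead=( remaining=[( num ) / ( num ) ) $]
Step 16: shift (. Stack=[( E - (] ptr=8 lookahead=num remaining=[num ) / ( num ) ) $]
Step 17: shift num. Stack=[( E - ( num] ptr=9 lookahead=) remaining=[) / ( num ) ) $]
Step 18: reduce F->num. Stack=[( E - ( F] ptr=9 lookahead=) remaining=[) / ( num ) ) $]
Step 19: reduce T->F. Stack=[( E - ( T] ptr=9 lookahead=) remaining=[) / ( num ) ) $]
Step 20: reduce E->T. Stack=[( E - ( E] ptr=9 lookahead=) remaining=[) / ( num ) ) $]
Step 21: shift ). Stack=[( E - ( E )] ptr=10 lookahead=/ remaining=[/ ( num ) ) $]
Step 22: reduce F->( E ). Stack=[( E - F] ptr=10 lookahead=/ remaining=[/ ( num ) ) $]
Step 23: reduce T->F. Stack=[( E - T] ptr=10 lookahead=/ remaining=[/ ( num ) ) $]
Step 24: shift /. Stack=[( E - T /] ptr=11 lookahead=( remaining=[( num ) ) $]
Step 25: shift (. Stack=[( E - T / (] ptr=12 lookahead=num remaining=[num ) ) $]
Step 26: shift num. Stack=[( E - T / ( num] ptr=13 lookahead=) remaining=[) ) $]
Step 27: reduce F->num. Stack=[( E - T / ( F] ptr=13 lookahead=) remaining=[) ) $]
Step 28: reduce T->F. Stack=[( E - T / ( T] ptr=13 lookahead=) remaining=[) ) $]
Step 29: reduce E->T. Stack=[( E - T / ( E] ptr=13 lookahead=) remaining=[) ) $]
Step 30: shift ). Stack=[( E - T / ( E )] ptr=14 lookahead=) remaining=[) $]
Step 31: reduce F->( E ). Stack=[( E - T / F] ptr=14 lookahead=) remaining=[) $]
Step 32: reduce T->T / F. Stack=[( E - T] ptr=14 lookahead=) remaining=[) $]
Step 33: reduce E->E - T. Stack=[( E] ptr=14 lookahead=) remaining=[) $]
Step 34: shift ). Stack=[( E )] ptr=15 lookahead=$ remaining=[$]

Answer: shift )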